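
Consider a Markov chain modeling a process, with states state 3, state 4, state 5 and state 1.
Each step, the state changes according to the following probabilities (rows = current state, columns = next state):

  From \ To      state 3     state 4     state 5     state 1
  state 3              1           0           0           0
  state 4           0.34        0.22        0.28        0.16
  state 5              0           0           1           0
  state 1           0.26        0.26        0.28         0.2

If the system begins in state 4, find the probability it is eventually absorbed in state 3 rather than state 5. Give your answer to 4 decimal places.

0.5385

Let h(s) be the probability of absorption at state 3 starting from transient state s. Then h(state 3) = 1 and h(state 5) = 0. By first-step analysis:
h(state 4) = 0.34·1 + 0.22·h(state 4) + 0.28·0 + 0.16·h(state 1)
h(state 1) = 0.26·1 + 0.26·h(state 4) + 0.28·0 + 0.2·h(state 1)
Solving: h(state 4) = 0.5385, h(state 1) = 0.5000.
Starting from state 4, the probability is 0.5385.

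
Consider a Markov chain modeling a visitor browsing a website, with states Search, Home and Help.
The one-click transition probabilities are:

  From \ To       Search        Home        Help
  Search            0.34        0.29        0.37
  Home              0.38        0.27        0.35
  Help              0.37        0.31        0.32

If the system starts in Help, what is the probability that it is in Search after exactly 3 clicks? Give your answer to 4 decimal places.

Propagate the distribution vector 3 clicks from Help.
After 0 clicks: (0.0000, 0.0000, 1.0000)
After 1 click: (0.3700, 0.3100, 0.3200)
After 2 clicks: (0.3620, 0.2902, 0.3478)
After 3 clicks: (0.3620, 0.2912, 0.3468)
P(in Search after 3 clicks) = 0.3620

0.3620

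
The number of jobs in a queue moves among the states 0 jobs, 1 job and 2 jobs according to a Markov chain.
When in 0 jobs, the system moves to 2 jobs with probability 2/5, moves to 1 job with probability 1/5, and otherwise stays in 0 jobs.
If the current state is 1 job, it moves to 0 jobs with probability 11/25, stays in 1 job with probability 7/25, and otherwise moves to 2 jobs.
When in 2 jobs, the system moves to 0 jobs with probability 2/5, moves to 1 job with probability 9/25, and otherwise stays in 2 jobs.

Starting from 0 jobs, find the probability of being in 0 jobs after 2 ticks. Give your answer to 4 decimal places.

0.4080

Sum over the intermediate state after 1 tick:
P = P(0 jobs→0 jobs)·P(0 jobs→0 jobs) + P(0 jobs→1 job)·P(1 job→0 jobs) + P(0 jobs→2 jobs)·P(2 jobs→0 jobs)
  = 0.4×0.4 + 0.2×0.44 + 0.4×0.4
  = 0.1600 + 0.0880 + 0.1600 = 0.4080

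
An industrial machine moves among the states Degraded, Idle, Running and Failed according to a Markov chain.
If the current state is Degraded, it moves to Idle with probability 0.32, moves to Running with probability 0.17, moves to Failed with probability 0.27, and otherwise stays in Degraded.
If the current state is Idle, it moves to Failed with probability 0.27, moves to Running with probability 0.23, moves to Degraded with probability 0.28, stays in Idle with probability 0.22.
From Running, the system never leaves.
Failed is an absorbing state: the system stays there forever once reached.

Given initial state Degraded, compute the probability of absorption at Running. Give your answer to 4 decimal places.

Let h(s) be the probability of absorption at Running starting from transient state s. Then h(Running) = 1 and h(Failed) = 0. By first-step analysis:
h(Degraded) = 0.24·h(Degraded) + 0.32·h(Idle) + 0.17·1 + 0.27·0
h(Idle) = 0.28·h(Degraded) + 0.22·h(Idle) + 0.23·1 + 0.27·0
Solving: h(Degraded) = 0.4098, h(Idle) = 0.4420.
Starting from Degraded, the probability is 0.4098.

0.4098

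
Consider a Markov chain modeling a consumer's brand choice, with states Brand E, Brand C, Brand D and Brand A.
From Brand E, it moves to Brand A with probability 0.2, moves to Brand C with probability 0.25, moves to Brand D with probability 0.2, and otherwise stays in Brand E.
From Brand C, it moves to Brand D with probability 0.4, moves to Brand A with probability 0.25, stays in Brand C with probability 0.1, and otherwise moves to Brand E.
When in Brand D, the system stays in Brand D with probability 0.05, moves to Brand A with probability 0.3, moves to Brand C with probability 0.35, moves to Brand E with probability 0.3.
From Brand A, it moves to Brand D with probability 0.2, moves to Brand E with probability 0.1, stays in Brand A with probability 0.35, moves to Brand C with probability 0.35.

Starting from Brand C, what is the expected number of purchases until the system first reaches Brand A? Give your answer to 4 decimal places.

Let t(s) be the expected number of purchases to first reach Brand A from state s, with t(Brand A) = 0. Conditioning on the first purchase:
t(Brand E) = 1 + 0.35·t(Brand E) + 0.25·t(Brand C) + 0.2·t(Brand D)
t(Brand C) = 1 + 0.25·t(Brand E) + 0.1·t(Brand C) + 0.4·t(Brand D)
t(Brand D) = 1 + 0.3·t(Brand E) + 0.35·t(Brand C) + 0.05·t(Brand D)
Solving: t(Brand E) = 4.2863, t(Brand C) = 4.0313, t(Brand D) = 3.8914.
Expected purchases from Brand C to Brand A: 4.0313.

4.0313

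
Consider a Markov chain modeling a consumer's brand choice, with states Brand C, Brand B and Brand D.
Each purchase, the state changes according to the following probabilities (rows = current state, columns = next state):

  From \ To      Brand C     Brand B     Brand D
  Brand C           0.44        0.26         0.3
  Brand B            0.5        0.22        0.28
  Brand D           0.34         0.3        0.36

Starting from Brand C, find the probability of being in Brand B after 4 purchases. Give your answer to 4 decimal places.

Propagate the distribution vector 4 purchases from Brand C.
After 0 purchases: (1.0000, 0.0000, 0.0000)
After 1 purchase: (0.4400, 0.2600, 0.3000)
After 2 purchases: (0.4256, 0.2616, 0.3128)
After 3 purchases: (0.4244, 0.2620, 0.3135)
After 4 purchases: (0.4244, 0.2621, 0.3136)
P(in Brand B after 4 purchases) = 0.2621

0.2621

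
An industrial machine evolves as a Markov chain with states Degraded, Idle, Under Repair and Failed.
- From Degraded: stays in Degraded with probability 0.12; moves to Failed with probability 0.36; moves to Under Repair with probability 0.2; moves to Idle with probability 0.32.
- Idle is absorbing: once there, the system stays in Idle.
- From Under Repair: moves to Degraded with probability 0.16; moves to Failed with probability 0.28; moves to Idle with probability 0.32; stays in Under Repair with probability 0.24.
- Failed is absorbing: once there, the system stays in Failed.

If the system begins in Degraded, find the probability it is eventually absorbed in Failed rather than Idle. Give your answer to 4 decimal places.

Let h(s) be the probability of absorption at Failed starting from transient state s. Then h(Failed) = 1 and h(Idle) = 0. By first-step analysis:
h(Degraded) = 0.12·h(Degraded) + 0.32·0 + 0.2·h(Under Repair) + 0.36·1
h(Under Repair) = 0.16·h(Degraded) + 0.32·0 + 0.24·h(Under Repair) + 0.28·1
Solving: h(Degraded) = 0.5176, h(Under Repair) = 0.4774.
Starting from Degraded, the probability is 0.5176.

0.5176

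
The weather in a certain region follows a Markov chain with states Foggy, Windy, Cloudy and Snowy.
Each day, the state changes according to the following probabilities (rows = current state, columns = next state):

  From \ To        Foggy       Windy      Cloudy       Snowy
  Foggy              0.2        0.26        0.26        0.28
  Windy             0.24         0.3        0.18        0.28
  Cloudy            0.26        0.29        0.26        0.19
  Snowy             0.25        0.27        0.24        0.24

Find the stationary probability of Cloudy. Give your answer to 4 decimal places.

0.2326

Let the stationary distribution be π with π = πP and π_1 + π_2 + π_3 + π_4 = 1.
π_1 = 0.2·π_1 + 0.24·π_2 + 0.26·π_3 + 0.25·π_4
π_2 = 0.26·π_1 + 0.3·π_2 + 0.29·π_3 + 0.27·π_4
π_3 = 0.26·π_1 + 0.18·π_2 + 0.26·π_3 + 0.24·π_4
Solving with the normalization constraint gives π = (0.2376, 0.2807, 0.2326, 0.2491).
So the stationary probability of Cloudy is 0.2326.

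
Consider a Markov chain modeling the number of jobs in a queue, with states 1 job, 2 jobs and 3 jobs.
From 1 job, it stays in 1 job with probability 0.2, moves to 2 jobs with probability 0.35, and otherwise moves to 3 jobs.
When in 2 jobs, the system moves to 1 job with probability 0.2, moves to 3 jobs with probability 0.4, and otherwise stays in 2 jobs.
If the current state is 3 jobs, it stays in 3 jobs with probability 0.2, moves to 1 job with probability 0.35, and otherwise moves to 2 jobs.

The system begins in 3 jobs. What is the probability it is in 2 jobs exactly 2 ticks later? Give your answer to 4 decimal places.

Sum over the intermediate state after 1 tick:
P = P(3 jobs→1 job)·P(1 job→2 jobs) + P(3 jobs→2 jobs)·P(2 jobs→2 jobs) + P(3 jobs→3 jobs)·P(3 jobs→2 jobs)
  = 0.35×0.35 + 0.45×0.4 + 0.2×0.45
  = 0.1225 + 0.1800 + 0.0900 = 0.3925

0.3925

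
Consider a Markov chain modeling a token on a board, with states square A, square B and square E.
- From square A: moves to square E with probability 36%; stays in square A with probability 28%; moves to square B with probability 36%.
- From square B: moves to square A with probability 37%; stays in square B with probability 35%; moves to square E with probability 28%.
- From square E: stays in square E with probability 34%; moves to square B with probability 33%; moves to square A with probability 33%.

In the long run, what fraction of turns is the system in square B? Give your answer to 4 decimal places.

0.3468

Let the stationary distribution be π with π = πP and π_1 + π_2 + π_3 = 1.
π_1 = 0.28·π_1 + 0.37·π_2 + 0.33·π_3
π_2 = 0.36·π_1 + 0.35·π_2 + 0.33·π_3
Solving with the normalization constraint gives π = (0.3275, 0.3468, 0.3257).
So the stationary probability of square B is 0.3468.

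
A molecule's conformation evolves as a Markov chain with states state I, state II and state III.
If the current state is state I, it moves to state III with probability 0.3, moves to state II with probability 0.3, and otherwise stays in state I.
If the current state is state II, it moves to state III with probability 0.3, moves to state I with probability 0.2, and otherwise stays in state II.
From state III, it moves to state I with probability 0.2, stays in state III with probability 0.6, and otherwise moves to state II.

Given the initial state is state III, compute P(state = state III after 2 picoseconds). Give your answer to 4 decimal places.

Sum over the intermediate state after 1 picosecond:
P = P(state III→state I)·P(state I→state III) + P(state III→state II)·P(state II→state III) + P(state III→state III)·P(state III→state III)
  = 0.2×0.3 + 0.2×0.3 + 0.6×0.6
  = 0.0600 + 0.0600 + 0.3600 = 0.4800

0.4800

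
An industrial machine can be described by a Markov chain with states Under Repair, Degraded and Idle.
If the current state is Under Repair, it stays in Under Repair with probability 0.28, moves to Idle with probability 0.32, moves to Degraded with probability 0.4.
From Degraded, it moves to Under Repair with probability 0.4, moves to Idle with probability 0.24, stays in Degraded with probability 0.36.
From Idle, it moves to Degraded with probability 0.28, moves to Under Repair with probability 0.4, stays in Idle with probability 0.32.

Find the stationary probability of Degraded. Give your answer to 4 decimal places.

Let the stationary distribution be π with π = πP and π_1 + π_2 + π_3 = 1.
π_1 = 0.28·π_1 + 0.4·π_2 + 0.4·π_3
π_2 = 0.4·π_1 + 0.36·π_2 + 0.28·π_3
Solving with the normalization constraint gives π = (0.3571, 0.3509, 0.2919).
So the stationary probability of Degraded is 0.3509.

0.3509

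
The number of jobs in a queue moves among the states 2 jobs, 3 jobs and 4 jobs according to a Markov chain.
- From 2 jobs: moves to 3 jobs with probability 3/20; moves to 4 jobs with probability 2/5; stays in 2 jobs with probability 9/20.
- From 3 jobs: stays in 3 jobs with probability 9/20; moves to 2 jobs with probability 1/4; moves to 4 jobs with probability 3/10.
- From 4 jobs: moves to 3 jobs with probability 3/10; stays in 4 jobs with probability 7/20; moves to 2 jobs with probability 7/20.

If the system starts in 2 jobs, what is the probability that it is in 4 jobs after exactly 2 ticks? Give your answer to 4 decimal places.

Sum over the intermediate state after 1 tick:
P = P(2 jobs→2 jobs)·P(2 jobs→4 jobs) + P(2 jobs→3 jobs)·P(3 jobs→4 jobs) + P(2 jobs→4 jobs)·P(4 jobs→4 jobs)
  = 0.45×0.4 + 0.15×0.3 + 0.4×0.35
  = 0.1800 + 0.0450 + 0.1400 = 0.3650

0.3650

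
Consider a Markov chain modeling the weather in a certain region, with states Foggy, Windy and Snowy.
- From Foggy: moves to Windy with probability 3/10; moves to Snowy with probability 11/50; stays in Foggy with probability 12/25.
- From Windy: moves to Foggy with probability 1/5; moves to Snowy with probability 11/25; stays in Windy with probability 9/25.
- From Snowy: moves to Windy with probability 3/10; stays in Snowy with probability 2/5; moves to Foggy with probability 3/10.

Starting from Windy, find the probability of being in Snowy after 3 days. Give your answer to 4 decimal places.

0.3589

Propagate the distribution vector 3 days from Windy.
After 0 days: (0.0000, 1.0000, 0.0000)
After 1 day: (0.2000, 0.3600, 0.4400)
After 2 days: (0.3000, 0.3216, 0.3784)
After 3 days: (0.3218, 0.3193, 0.3589)
P(in Snowy after 3 days) = 0.3589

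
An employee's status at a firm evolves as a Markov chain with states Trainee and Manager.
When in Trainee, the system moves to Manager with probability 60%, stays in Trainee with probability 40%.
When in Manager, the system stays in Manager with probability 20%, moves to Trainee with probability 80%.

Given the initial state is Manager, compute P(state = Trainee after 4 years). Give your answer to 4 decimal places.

0.5568

Propagate the distribution vector 4 years from Manager.
After 0 years: (0.0000, 1.0000)
After 1 year: (0.8000, 0.2000)
After 2 years: (0.4800, 0.5200)
After 3 years: (0.6080, 0.3920)
After 4 years: (0.5568, 0.4432)
P(in Trainee after 4 years) = 0.5568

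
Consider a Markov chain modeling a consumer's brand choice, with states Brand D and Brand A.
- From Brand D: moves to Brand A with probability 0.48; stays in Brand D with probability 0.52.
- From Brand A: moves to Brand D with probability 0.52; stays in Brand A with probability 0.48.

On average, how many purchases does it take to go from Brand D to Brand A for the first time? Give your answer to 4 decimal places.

2.0833

Let t(s) be the expected number of purchases to first reach Brand A from state s, with t(Brand A) = 0. Conditioning on the first purchase:
t(Brand D) = 1 + 0.52·t(Brand D)
Solving: t(Brand D) = 2.0833.
Expected purchases from Brand D to Brand A: 2.0833.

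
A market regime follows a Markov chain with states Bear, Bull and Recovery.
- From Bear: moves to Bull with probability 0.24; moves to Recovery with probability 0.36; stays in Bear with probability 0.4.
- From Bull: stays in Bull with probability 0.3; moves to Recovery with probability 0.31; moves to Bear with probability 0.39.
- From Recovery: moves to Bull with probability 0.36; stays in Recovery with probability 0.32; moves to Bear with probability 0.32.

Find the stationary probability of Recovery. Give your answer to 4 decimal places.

0.3318

Let the stationary distribution be π with π = πP and π_1 + π_2 + π_3 = 1.
π_1 = 0.4·π_1 + 0.39·π_2 + 0.32·π_3
π_2 = 0.24·π_1 + 0.3·π_2 + 0.36·π_3
Solving with the normalization constraint gives π = (0.3705, 0.2977, 0.3318).
So the stationary probability of Recovery is 0.3318.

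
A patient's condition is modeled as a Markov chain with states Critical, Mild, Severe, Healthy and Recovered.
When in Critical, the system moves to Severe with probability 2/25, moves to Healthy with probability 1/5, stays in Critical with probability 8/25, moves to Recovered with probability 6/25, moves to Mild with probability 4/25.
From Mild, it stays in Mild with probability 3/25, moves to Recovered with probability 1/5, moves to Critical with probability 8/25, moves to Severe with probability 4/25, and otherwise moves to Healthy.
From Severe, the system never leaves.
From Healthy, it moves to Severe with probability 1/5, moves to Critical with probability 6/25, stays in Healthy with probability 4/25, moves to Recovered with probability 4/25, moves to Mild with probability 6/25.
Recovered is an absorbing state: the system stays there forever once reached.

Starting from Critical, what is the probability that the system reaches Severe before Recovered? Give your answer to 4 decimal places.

0.3485

Let h(s) be the probability of absorption at Severe starting from transient state s. Then h(Severe) = 1 and h(Recovered) = 0. By first-step analysis:
h(Critical) = 0.32·h(Critical) + 0.16·h(Mild) + 0.08·1 + 0.2·h(Healthy) + 0.24·0
h(Mild) = 0.32·h(Critical) + 0.12·h(Mild) + 0.16·1 + 0.2·h(Healthy) + 0.2·0
h(Healthy) = 0.24·h(Critical) + 0.24·h(Mild) + 0.2·1 + 0.16·h(Healthy) + 0.16·0
Solving: h(Critical) = 0.3485, h(Mild) = 0.4121, h(Healthy) = 0.4554.
Starting from Critical, the probability is 0.3485.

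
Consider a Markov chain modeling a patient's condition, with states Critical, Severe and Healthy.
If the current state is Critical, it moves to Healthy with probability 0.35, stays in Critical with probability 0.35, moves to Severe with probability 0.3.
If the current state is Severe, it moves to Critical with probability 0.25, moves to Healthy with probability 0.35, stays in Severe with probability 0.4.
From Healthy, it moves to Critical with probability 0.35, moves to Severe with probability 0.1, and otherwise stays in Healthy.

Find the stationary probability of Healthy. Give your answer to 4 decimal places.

0.4375

Let the stationary distribution be π with π = πP and π_1 + π_2 + π_3 = 1.
π_1 = 0.35·π_1 + 0.25·π_2 + 0.35·π_3
π_2 = 0.3·π_1 + 0.4·π_2 + 0.1·π_3
Solving with the normalization constraint gives π = (0.3264, 0.2361, 0.4375).
So the stationary probability of Healthy is 0.4375.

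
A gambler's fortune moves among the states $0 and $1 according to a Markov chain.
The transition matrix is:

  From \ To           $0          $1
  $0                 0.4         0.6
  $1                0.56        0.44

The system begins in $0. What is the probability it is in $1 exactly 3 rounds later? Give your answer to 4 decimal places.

0.5194

Propagate the distribution vector 3 rounds from $0.
After 0 rounds: (1.0000, 0.0000)
After 1 round: (0.4000, 0.6000)
After 2 rounds: (0.4960, 0.5040)
After 3 rounds: (0.4806, 0.5194)
P(in $1 after 3 rounds) = 0.5194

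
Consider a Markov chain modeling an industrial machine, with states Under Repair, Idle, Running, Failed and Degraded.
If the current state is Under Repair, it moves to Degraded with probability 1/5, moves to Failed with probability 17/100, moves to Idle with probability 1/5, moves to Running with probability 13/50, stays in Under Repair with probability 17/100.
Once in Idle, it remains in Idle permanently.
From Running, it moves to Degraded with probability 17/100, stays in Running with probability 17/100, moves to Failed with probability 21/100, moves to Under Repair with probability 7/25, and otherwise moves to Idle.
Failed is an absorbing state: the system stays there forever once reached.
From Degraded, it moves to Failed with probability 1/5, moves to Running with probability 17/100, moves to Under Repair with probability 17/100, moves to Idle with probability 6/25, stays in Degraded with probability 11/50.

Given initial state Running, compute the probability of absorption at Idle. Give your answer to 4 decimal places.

0.4888

Let h(s) be the probability of absorption at Idle starting from transient state s. Then h(Idle) = 1 and h(Failed) = 0. By first-step analysis:
h(Under Repair) = 0.17·h(Under Repair) + 0.2·1 + 0.26·h(Running) + 0.17·0 + 0.2·h(Degraded)
h(Running) = 0.28·h(Under Repair) + 0.17·1 + 0.17·h(Running) + 0.21·0 + 0.17·h(Degraded)
h(Degraded) = 0.17·h(Under Repair) + 0.24·1 + 0.17·h(Running) + 0.2·0 + 0.22·h(Degraded)
Solving: h(Under Repair) = 0.5213, h(Running) = 0.4888, h(Degraded) = 0.5278.
Starting from Running, the probability is 0.4888.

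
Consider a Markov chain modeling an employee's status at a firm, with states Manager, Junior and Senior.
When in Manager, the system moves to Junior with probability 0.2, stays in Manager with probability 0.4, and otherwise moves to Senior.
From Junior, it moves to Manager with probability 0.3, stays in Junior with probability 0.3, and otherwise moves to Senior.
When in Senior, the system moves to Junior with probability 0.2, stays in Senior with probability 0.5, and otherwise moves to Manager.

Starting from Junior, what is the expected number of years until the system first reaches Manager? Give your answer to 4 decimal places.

Let t(s) be the expected number of years to first reach Manager from state s, with t(Manager) = 0. Conditioning on the first year:
t(Junior) = 1 + 0.3·t(Junior) + 0.4·t(Senior)
t(Senior) = 1 + 0.2·t(Junior) + 0.5·t(Senior)
Solving: t(Junior) = 3.3333, t(Senior) = 3.3333.
Expected years from Junior to Manager: 3.3333.

3.3333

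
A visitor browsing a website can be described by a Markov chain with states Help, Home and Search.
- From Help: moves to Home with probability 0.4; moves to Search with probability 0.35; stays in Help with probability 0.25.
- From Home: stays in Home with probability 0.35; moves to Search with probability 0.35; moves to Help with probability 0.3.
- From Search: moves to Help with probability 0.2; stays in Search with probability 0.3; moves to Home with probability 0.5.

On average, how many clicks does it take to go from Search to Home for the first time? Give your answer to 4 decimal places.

2.0879

Let t(s) be the expected number of clicks to first reach Home from state s, with t(Home) = 0. Conditioning on the first click:
t(Help) = 1 + 0.25·t(Help) + 0.35·t(Search)
t(Search) = 1 + 0.2·t(Help) + 0.3·t(Search)
Solving: t(Help) = 2.3077, t(Search) = 2.0879.
Expected clicks from Search to Home: 2.0879.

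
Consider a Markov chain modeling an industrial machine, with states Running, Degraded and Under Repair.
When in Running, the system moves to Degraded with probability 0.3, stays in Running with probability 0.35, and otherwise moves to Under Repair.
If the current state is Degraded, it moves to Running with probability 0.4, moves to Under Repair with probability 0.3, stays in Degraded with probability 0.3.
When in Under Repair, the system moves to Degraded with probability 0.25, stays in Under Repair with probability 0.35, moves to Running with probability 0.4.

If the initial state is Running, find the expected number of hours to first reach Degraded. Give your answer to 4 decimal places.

3.5398

Let t(s) be the expected number of hours to first reach Degraded from state s, with t(Degraded) = 0. Conditioning on the first hour:
t(Running) = 1 + 0.35·t(Running) + 0.35·t(Under Repair)
t(Under Repair) = 1 + 0.4·t(Running) + 0.35·t(Under Repair)
Solving: t(Running) = 3.5398, t(Under Repair) = 3.7168.
Expected hours from Running to Degraded: 3.5398.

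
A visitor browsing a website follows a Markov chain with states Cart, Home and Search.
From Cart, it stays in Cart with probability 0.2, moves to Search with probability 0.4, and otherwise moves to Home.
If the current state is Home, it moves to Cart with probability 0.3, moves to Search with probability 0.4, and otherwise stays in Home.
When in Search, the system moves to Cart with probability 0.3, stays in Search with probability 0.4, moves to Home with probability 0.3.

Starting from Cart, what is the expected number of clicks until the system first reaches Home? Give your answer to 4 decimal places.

Let t(s) be the expected number of clicks to first reach Home from state s, with t(Home) = 0. Conditioning on the first click:
t(Cart) = 1 + 0.2·t(Cart) + 0.4·t(Search)
t(Search) = 1 + 0.3·t(Cart) + 0.4·t(Search)
Solving: t(Cart) = 2.7778, t(Search) = 3.0556.
Expected clicks from Cart to Home: 2.7778.

2.7778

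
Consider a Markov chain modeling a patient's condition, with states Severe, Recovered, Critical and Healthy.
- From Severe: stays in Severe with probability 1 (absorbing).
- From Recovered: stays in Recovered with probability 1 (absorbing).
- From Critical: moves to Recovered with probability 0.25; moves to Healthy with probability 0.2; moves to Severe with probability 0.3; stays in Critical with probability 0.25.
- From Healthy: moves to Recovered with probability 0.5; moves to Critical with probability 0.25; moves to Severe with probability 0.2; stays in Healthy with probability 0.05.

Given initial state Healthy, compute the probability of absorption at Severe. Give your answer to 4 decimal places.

Let h(s) be the probability of absorption at Severe starting from transient state s. Then h(Severe) = 1 and h(Recovered) = 0. By first-step analysis:
h(Critical) = 0.3·1 + 0.25·0 + 0.25·h(Critical) + 0.2·h(Healthy)
h(Healthy) = 0.2·1 + 0.5·0 + 0.25·h(Critical) + 0.05·h(Healthy)
Solving: h(Critical) = 0.4906, h(Healthy) = 0.3396.
Starting from Healthy, the probability is 0.3396.

0.3396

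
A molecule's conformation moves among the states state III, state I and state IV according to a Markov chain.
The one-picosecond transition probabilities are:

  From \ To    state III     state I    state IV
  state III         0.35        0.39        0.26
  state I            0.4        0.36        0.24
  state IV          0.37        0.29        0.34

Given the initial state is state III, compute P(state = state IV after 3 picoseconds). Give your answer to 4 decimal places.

Propagate the distribution vector 3 picoseconds from state III.
After 0 picoseconds: (1.0000, 0.0000, 0.0000)
After 1 picosecond: (0.3500, 0.3900, 0.2600)
After 2 picoseconds: (0.3747, 0.3523, 0.2730)
After 3 picoseconds: (0.3731, 0.3521, 0.2748)
P(in state IV after 3 picoseconds) = 0.2748

0.2748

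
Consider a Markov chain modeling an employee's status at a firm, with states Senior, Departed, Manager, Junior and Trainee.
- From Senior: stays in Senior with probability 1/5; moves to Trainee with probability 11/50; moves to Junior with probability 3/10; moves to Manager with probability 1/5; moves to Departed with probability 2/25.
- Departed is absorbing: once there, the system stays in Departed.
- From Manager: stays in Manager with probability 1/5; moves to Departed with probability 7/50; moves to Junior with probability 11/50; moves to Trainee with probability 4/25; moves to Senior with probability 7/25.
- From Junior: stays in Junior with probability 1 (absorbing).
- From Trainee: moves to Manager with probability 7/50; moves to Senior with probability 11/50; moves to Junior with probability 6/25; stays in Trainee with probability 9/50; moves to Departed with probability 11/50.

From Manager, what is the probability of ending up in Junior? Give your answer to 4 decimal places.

0.6361

Let h(s) be the probability of absorption at Junior starting from transient state s. Then h(Junior) = 1 and h(Departed) = 0. By first-step analysis:
h(Senior) = 0.2·h(Senior) + 0.08·0 + 0.2·h(Manager) + 0.3·1 + 0.22·h(Trainee)
h(Manager) = 0.28·h(Senior) + 0.14·0 + 0.2·h(Manager) + 0.22·1 + 0.16·h(Trainee)
h(Trainee) = 0.22·h(Senior) + 0.22·0 + 0.14·h(Manager) + 0.24·1 + 0.18·h(Trainee)
Solving: h(Senior) = 0.6957, h(Manager) = 0.6361, h(Trainee) = 0.5879.
Starting from Manager, the probability is 0.6361.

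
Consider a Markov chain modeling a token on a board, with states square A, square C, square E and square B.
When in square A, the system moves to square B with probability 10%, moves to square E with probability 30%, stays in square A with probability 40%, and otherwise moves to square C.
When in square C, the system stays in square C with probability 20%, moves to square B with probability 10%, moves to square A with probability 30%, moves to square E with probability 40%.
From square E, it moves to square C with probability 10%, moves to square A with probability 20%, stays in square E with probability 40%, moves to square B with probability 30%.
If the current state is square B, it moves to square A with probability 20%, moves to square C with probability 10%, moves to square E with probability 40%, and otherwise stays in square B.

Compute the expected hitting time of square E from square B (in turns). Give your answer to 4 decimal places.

2.6792

Let t(s) be the expected number of turns to first reach square E from state s, with t(square E) = 0. Conditioning on the first turn:
t(square A) = 1 + 0.4·t(square A) + 0.2·t(square C) + 0.1·t(square B)
t(square C) = 1 + 0.3·t(square A) + 0.2·t(square C) + 0.1·t(square B)
t(square B) = 1 + 0.2·t(square A) + 0.1·t(square C) + 0.3·t(square B)
Solving: t(square A) = 3.0189, t(square C) = 2.7170, t(square B) = 2.6792.
Expected turns from square B to square E: 2.6792.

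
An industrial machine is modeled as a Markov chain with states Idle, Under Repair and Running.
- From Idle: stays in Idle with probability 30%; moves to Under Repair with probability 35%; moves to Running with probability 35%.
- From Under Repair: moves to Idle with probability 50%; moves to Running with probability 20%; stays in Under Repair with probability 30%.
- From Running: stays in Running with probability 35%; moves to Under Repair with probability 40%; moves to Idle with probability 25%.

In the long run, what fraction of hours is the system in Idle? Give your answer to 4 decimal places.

Let the stationary distribution be π with π = πP and π_1 + π_2 + π_3 = 1.
π_1 = 0.3·π_1 + 0.5·π_2 + 0.25·π_3
π_2 = 0.35·π_1 + 0.3·π_2 + 0.4·π_3
Solving with the normalization constraint gives π = (0.3546, 0.3475, 0.2979).
So the stationary probability of Idle is 0.3546.

0.3546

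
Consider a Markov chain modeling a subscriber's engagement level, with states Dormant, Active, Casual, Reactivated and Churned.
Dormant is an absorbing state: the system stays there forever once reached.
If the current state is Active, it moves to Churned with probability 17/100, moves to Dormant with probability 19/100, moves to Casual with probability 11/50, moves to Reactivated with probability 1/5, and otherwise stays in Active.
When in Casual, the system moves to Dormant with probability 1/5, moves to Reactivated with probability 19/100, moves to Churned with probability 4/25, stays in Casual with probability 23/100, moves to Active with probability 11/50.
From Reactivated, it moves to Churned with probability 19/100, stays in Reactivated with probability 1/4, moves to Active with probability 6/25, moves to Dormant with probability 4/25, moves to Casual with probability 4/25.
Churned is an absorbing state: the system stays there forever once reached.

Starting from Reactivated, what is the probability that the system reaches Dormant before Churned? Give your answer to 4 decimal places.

Let h(s) be the probability of absorption at Dormant starting from transient state s. Then h(Dormant) = 1 and h(Churned) = 0. By first-step analysis:
h(Active) = 0.19·1 + 0.22·h(Active) + 0.22·h(Casual) + 0.2·h(Reactivated) + 0.17·0
h(Casual) = 0.2·1 + 0.22·h(Active) + 0.23·h(Casual) + 0.19·h(Reactivated) + 0.16·0
h(Reactivated) = 0.16·1 + 0.24·h(Active) + 0.16·h(Casual) + 0.25·h(Reactivated) + 0.19·0
Solving: h(Active) = 0.5192, h(Casual) = 0.5296, h(Reactivated) = 0.4925.
Starting from Reactivated, the probability is 0.4925.

0.4925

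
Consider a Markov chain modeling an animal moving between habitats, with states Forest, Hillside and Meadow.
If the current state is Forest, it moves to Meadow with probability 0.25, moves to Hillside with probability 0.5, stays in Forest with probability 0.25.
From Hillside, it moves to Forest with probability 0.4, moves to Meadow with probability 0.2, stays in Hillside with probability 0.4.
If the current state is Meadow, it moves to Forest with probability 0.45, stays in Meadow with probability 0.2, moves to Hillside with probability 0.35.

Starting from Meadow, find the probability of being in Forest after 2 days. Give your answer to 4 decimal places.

Sum over the intermediate state after 1 day:
P = P(Meadow→Forest)·P(Forest→Forest) + P(Meadow→Hillside)·P(Hillside→Forest) + P(Meadow→Meadow)·P(Meadow→Forest)
  = 0.45×0.25 + 0.35×0.4 + 0.2×0.45
  = 0.1125 + 0.1400 + 0.0900 = 0.3425

0.3425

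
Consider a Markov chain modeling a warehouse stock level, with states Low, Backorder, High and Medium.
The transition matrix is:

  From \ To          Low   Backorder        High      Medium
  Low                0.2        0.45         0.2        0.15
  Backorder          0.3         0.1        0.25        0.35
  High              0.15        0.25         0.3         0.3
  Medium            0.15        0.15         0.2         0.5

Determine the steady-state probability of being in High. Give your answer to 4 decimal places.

0.2345

Let the stationary distribution be π with π = πP and π_1 + π_2 + π_3 + π_4 = 1.
π_1 = 0.2·π_1 + 0.3·π_2 + 0.15·π_3 + 0.15·π_4
π_2 = 0.45·π_1 + 0.1·π_2 + 0.25·π_3 + 0.15·π_4
π_3 = 0.2·π_1 + 0.25·π_2 + 0.3·π_3 + 0.2·π_4
Solving with the normalization constraint gives π = (0.1927, 0.2202, 0.2345, 0.3526).
So the stationary probability of High is 0.2345.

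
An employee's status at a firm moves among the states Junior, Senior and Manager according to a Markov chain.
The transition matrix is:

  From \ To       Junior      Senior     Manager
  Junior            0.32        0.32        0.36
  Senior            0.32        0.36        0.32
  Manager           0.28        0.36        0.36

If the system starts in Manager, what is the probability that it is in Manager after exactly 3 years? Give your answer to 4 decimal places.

Propagate the distribution vector 3 years from Manager.
After 0 years: (0.0000, 0.0000, 1.0000)
After 1 year: (0.2800, 0.3600, 0.3600)
After 2 years: (0.3056, 0.3488, 0.3456)
After 3 years: (0.3062, 0.3478, 0.3460)
P(in Manager after 3 years) = 0.3460

0.3460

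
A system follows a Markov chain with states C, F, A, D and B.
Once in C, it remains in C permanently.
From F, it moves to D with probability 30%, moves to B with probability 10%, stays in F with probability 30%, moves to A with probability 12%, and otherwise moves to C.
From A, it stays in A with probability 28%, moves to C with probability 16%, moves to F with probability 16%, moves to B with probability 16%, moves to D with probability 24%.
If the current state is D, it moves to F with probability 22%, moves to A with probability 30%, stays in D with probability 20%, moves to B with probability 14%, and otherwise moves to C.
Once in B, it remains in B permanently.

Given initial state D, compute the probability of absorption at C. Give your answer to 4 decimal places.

Let h(s) be the probability of absorption at C starting from transient state s. Then h(C) = 1 and h(B) = 0. By first-step analysis:
h(F) = 0.18·1 + 0.3·h(F) + 0.12·h(A) + 0.3·h(D) + 0.1·0
h(A) = 0.16·1 + 0.16·h(F) + 0.28·h(A) + 0.24·h(D) + 0.16·0
h(D) = 0.14·1 + 0.22·h(F) + 0.3·h(A) + 0.2·h(D) + 0.14·0
Solving: h(F) = 0.5749, h(A) = 0.5269, h(D) = 0.5307.
Starting from D, the probability is 0.5307.

0.5307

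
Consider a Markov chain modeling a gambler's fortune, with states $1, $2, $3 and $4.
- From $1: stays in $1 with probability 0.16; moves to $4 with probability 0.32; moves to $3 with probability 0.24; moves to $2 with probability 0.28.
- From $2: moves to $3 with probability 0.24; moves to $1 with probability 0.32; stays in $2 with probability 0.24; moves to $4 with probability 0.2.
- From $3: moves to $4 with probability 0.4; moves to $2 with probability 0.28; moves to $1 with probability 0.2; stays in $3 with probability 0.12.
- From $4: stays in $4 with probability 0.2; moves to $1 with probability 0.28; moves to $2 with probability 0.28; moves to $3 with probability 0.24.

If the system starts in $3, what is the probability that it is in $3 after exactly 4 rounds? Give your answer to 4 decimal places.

0.2144

Propagate the distribution vector 4 rounds from $3.
After 0 rounds: (0.0000, 0.0000, 1.0000, 0.0000)
After 1 round: (0.2000, 0.2800, 0.1200, 0.4000)
After 2 rounds: (0.2576, 0.2688, 0.2256, 0.2480)
After 3 rounds: (0.2418, 0.2692, 0.2129, 0.2760)
After 4 rounds: (0.2447, 0.2692, 0.2144, 0.2716)
P(in $3 after 4 rounds) = 0.2144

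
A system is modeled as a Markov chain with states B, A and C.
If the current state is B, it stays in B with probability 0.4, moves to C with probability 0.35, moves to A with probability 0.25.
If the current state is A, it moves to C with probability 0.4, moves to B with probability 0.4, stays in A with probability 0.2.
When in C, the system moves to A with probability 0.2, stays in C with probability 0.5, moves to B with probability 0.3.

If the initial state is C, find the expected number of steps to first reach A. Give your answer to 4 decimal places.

Let t(s) be the expected number of steps to first reach A from state s, with t(A) = 0. Conditioning on the first step:
t(B) = 1 + 0.4·t(B) + 0.35·t(C)
t(C) = 1 + 0.3·t(B) + 0.5·t(C)
Solving: t(B) = 4.3590, t(C) = 4.6154.
Expected steps from C to A: 4.6154.

4.6154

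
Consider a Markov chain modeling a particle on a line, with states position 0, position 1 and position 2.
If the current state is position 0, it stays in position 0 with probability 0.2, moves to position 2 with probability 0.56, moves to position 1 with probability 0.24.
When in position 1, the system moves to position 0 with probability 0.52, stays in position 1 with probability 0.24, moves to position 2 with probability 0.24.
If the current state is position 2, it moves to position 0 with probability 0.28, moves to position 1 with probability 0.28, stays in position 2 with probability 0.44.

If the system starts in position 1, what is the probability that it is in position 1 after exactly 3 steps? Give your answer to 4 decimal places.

0.2582

Propagate the distribution vector 3 steps from position 1.
After 0 steps: (0.0000, 1.0000, 0.0000)
After 1 step: (0.5200, 0.2400, 0.2400)
After 2 steps: (0.2960, 0.2496, 0.4544)
After 3 steps: (0.3162, 0.2582, 0.4256)
P(in position 1 after 3 steps) = 0.2582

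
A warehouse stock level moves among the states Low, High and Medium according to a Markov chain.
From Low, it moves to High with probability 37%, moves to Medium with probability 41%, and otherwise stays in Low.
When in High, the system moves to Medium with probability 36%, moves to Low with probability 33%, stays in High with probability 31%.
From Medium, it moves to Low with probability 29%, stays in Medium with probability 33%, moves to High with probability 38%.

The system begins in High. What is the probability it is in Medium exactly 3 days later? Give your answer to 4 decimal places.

Propagate the distribution vector 3 days from High.
After 0 days: (0.0000, 1.0000, 0.0000)
After 1 day: (0.3300, 0.3100, 0.3600)
After 2 days: (0.2793, 0.3550, 0.3657)
After 3 days: (0.2846, 0.3524, 0.3630)
P(in Medium after 3 days) = 0.3630

0.3630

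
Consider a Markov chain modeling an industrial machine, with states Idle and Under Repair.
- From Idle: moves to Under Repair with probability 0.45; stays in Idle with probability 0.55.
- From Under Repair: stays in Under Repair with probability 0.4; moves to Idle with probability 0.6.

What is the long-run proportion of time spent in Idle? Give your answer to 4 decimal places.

0.5714

Let the stationary distribution be π with π = πP and π_1 + π_2 = 1.
π_1 = 0.55·π_1 + 0.6·π_2
Solving with the normalization constraint gives π = (0.5714, 0.4286).
So the stationary probability of Idle is 0.5714.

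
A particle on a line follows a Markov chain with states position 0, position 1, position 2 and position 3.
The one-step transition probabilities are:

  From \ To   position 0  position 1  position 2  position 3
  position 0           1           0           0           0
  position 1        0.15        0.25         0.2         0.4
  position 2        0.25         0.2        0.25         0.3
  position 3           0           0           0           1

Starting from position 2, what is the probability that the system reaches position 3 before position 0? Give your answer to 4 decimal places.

Let h(s) be the probability of absorption at position 3 starting from transient state s. Then h(position 3) = 1 and h(position 0) = 0. By first-step analysis:
h(position 1) = 0.15·0 + 0.25·h(position 1) + 0.2·h(position 2) + 0.4·1
h(position 2) = 0.25·0 + 0.2·h(position 1) + 0.25·h(position 2) + 0.3·1
Solving: h(position 1) = 0.6890, h(position 2) = 0.5837.
Starting from position 2, the probability is 0.5837.

0.5837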